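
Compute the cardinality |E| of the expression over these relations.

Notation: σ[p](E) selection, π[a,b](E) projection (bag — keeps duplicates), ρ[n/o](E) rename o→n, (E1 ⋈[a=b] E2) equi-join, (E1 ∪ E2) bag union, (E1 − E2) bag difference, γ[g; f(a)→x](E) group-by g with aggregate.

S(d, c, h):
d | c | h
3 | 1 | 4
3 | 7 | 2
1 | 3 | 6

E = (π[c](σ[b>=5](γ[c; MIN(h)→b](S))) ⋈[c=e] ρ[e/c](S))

Subexpression sizes:
  S → 3
  γ[c; MIN(h)→b](S) → 3
  σ[b>=5](γ[c; MIN(h)→b](S)) → 1
  π[c](σ[b>=5](γ[c; MIN(h)→b](S))) → 1
  S → 3
  ρ[e/c](S) → 3
  (π[c](σ[b>=5](γ[c; MIN(h)→b](S))) ⋈[c=e] ρ[e/c](S)) → 1

|E| = 1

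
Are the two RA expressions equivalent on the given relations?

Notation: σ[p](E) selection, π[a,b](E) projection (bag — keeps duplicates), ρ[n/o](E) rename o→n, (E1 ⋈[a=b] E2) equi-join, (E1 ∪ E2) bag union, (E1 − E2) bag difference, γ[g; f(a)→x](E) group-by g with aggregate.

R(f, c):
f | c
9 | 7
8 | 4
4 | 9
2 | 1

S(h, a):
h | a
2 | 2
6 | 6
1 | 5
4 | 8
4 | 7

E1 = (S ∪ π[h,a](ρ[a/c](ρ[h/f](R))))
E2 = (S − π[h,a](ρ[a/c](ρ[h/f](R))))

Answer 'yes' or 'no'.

E1 subexpression sizes:
  S → 5
  R → 4
  ρ[h/f](R) → 4
  ρ[a/c](ρ[h/f](R)) → 4
  π[h,a](ρ[a/c](ρ[h/f](R))) → 4
  (S ∪ π[h,a](ρ[a/c](ρ[h/f](R)))) → 9
E2 subexpression sizes:
  S → 5
  R → 4
  ρ[h/f](R) → 4
  ρ[a/c](ρ[h/f](R)) → 4
  π[h,a](ρ[a/c](ρ[h/f](R))) → 4
  (S − π[h,a](ρ[a/c](ρ[h/f](R)))) → 5

E1 result:
h | a
1 | 5
2 | 1
2 | 2
4 | 7
4 | 8
4 | 9
6 | 6
8 | 4
9 | 7
E2 result:
h | a
1 | 5
2 | 2
4 | 7
4 | 8
6 | 6
Witness: (8, 4) appears 1× in E1 but 0× in E2.

no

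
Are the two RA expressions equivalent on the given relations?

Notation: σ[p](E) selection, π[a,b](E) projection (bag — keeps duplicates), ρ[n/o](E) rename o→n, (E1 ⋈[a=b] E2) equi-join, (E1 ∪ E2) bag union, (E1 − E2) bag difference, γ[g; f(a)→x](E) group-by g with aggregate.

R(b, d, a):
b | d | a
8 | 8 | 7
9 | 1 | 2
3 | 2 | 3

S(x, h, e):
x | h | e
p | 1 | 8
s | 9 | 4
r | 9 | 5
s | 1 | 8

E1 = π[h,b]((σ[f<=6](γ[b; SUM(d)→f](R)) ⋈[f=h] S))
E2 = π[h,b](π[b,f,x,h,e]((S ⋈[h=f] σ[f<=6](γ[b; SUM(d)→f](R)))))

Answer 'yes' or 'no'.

E1 per-node cardinality:
  R → 3
  γ[b; SUM(d)→f](R) → 3
  σ[f<=6](γ[b; SUM(d)→f](R)) → 2
  S → 4
  (σ[f<=6](γ[b; SUM(d)→f](R)) ⋈[f=h] S) → 2
  π[h,b]((σ[f<=6](γ[b; SUM(d)→f](R)) ⋈[f=h] S)) → 2
E2 per-node cardinality:
  S → 4
  R → 3
  γ[b; SUM(d)→f](R) → 3
  σ[f<=6](γ[b; SUM(d)→f](R)) → 2
  (S ⋈[h=f] σ[f<=6](γ[b; SUM(d)→f](R))) → 2
  π[b,f,x,h,e]((S ⋈[h=f] σ[f<=6](γ[b; SUM(d)→f](R)))) → 2
  π[h,b](π[b,f,x,h,e]((S ⋈[h=f] σ[f<=6](γ[b; SUM(d)→f](R))))) → 2

E1 and E2 produce the same multiset:
h | b
1 | 9
1 | 9

yes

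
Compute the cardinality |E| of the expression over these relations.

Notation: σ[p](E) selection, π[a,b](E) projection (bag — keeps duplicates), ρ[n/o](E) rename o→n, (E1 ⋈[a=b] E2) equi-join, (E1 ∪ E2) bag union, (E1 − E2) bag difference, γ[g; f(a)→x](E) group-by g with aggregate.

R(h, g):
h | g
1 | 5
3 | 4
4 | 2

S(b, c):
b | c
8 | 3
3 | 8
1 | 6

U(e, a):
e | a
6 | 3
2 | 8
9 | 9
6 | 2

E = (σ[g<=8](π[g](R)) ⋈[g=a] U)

Stepwise |·|:
  R → 3
  π[g](R) → 3
  σ[g<=8](π[g](R)) → 3
  U → 4
  (σ[g<=8](π[g](R)) ⋈[g=a] U) → 1

|E| = 1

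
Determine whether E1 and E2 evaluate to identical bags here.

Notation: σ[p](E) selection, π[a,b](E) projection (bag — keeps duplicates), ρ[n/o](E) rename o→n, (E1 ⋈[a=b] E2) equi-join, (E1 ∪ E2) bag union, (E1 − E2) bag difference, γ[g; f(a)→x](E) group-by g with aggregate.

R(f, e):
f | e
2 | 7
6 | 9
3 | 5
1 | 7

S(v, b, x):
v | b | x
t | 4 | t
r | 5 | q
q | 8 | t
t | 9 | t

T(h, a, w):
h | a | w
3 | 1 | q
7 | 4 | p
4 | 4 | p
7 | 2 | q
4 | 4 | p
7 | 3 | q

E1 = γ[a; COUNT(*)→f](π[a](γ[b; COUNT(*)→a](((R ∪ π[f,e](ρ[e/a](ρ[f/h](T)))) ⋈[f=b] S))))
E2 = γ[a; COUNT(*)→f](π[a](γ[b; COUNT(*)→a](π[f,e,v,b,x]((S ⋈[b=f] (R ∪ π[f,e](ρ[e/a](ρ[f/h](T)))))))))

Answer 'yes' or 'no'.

E1 per-node cardinality:
  R → 4
  T → 6
  ρ[f/h](T) → 6
  ρ[e/a](ρ[f/h](T)) → 6
  π[f,e](ρ[e/a](ρ[f/h](T))) → 6
  (R ∪ π[f,e](ρ[e/a](ρ[f/h](T)))) → 10
  S → 4
  ((R ∪ π[f,e](ρ[e/a](ρ[f/h](T)))) ⋈[f=b] S) → 2
  γ[b; COUNT(*)→a](((R ∪ π[f,e](ρ[e/a](ρ[f/h](T)))) ⋈[f=b] S)) → 1
  π[a](γ[b; COUNT(*)→a](((R ∪ π[f,e](ρ[e/a](ρ[f/h](T)))) ⋈[f=b] S))) → 1
  γ[a; COUNT(*)→f](π[a](γ[b; COUNT(*)→a](((R ∪ π[f,e](ρ[e/a](ρ[f/h](T)))) ⋈[f=b] S)))) → 1
E2 per-node cardinality:
  S → 4
  R → 4
  T → 6
  ρ[f/h](T) → 6
  ρ[e/a](ρ[f/h](T)) → 6
  π[f,e](ρ[e/a](ρ[f/h](T))) → 6
  (R ∪ π[f,e](ρ[e/a](ρ[f/h](T)))) → 10
  (S ⋈[b=f] (R ∪ π[f,e](ρ[e/a](ρ[f/h](T))))) → 2
  π[f,e,v,b,x]((S ⋈[b=f] (R ∪ π[f,e](ρ[e/a](ρ[f/h](T)))))) → 2
  γ[b; COUNT(*)→a](π[f,e,v,b,x]((S ⋈[b=f] (R ∪ π[f,e](ρ[e/a](ρ[f/h](T))))))) → 1
  π[a](γ[b; COUNT(*)→a](π[f,e,v,b,x]((S ⋈[b=f] (R ∪ π[f,e](ρ[e/a](ρ[f/h](T)))))))) → 1
  γ[a; COUNT(*)→f](π[a](γ[b; COUNT(*)→a](π[f,e,v,b,x]((S ⋈[b=f] (R ∪ π[f,e](ρ[e/a](ρ[f/h](T))))))))) → 1

E1 and E2 produce the same multiset:
a | f
2 | 1

yes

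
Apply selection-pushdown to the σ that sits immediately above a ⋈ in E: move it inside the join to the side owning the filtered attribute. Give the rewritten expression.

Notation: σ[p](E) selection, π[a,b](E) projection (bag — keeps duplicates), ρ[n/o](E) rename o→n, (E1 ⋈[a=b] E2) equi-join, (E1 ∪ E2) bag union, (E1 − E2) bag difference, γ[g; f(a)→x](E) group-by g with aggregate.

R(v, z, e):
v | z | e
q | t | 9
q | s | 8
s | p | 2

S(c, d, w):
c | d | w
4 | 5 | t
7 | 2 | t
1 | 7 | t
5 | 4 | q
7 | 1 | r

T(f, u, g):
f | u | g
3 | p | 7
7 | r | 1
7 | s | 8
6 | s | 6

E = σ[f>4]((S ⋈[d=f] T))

σ filters on f, owned by the right side.
E' = (S ⋈[d=f] σ[f>4](T))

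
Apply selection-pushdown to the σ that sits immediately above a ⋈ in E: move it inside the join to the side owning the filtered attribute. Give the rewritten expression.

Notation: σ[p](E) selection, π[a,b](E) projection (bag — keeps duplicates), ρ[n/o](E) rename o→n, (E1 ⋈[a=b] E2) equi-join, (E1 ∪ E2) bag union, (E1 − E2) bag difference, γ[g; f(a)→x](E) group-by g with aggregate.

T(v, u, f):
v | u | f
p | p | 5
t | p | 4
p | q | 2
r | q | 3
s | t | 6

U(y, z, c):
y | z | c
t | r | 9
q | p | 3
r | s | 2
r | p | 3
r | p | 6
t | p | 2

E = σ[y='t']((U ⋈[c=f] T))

σ filters on y, owned by the left side.
E' = (σ[y='t'](U) ⋈[c=f] T)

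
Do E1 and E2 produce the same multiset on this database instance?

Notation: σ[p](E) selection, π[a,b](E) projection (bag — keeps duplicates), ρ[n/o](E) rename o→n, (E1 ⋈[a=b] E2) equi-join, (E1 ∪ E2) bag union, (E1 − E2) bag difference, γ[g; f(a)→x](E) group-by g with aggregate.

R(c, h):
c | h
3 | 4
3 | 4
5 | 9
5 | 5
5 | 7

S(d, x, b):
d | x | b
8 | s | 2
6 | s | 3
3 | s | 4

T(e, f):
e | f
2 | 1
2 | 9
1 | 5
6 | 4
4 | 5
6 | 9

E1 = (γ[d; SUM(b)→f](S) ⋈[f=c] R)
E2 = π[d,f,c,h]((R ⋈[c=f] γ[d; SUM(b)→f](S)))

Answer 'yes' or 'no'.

E1 per-node cardinality:
  S → 3
  γ[d; SUM(b)→f](S) → 3
  R → 5
  (γ[d; SUM(b)→f](S) ⋈[f=c] R) → 2
E2 per-node cardinality:
  R → 5
  S → 3
  γ[d; SUM(b)→f](S) → 3
  (R ⋈[c=f] γ[d; SUM(b)→f](S)) → 2
  π[d,f,c,h]((R ⋈[c=f] γ[d; SUM(b)→f](S))) → 2

E1 and E2 produce the same multiset:
d | f | c | h
6 | 3 | 3 | 4
6 | 3 | 3 | 4

yes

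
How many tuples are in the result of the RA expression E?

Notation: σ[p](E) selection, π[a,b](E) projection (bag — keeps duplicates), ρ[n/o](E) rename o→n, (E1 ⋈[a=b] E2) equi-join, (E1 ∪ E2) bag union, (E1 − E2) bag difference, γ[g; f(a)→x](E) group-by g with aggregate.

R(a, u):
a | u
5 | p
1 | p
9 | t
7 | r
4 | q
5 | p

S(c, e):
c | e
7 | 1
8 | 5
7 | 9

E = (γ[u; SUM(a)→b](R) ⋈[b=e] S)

Subexpression sizes:
  R → 6
  γ[u; SUM(a)→b](R) → 4
  S → 3
  (γ[u; SUM(a)→b](R) ⋈[b=e] S) → 1

|E| = 1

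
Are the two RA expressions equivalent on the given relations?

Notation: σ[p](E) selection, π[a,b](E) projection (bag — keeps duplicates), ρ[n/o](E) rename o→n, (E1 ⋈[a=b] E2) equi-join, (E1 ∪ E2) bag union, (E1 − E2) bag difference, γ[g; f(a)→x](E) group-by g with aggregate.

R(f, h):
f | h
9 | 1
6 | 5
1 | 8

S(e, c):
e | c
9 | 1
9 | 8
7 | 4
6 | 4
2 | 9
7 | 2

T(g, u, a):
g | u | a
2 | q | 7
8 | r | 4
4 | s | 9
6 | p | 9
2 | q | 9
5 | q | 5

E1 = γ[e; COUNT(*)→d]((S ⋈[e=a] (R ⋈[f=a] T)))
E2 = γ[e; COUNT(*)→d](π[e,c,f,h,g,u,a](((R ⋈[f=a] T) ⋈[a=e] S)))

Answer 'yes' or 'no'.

E1 subexpression sizes:
  S → 6
  R → 3
  T → 6
  (R ⋈[f=a] T) → 3
  (S ⋈[e=a] (R ⋈[f=a] T)) → 6
  γ[e; COUNT(*)→d]((S ⋈[e=a] (R ⋈[f=a] T))) → 1
E2 subexpression sizes:
  R → 3
  T → 6
  (R ⋈[f=a] T) → 3
  S → 6
  ((R ⋈[f=a] T) ⋈[a=e] S) → 6
  π[e,c,f,h,g,u,a](((R ⋈[f=a] T) ⋈[a=e] S)) → 6
  γ[e; COUNT(*)→d](π[e,c,f,h,g,u,a](((R ⋈[f=a] T) ⋈[a=e] S))) → 1

E1 and E2 produce the same multiset:
e | d
9 | 6

yes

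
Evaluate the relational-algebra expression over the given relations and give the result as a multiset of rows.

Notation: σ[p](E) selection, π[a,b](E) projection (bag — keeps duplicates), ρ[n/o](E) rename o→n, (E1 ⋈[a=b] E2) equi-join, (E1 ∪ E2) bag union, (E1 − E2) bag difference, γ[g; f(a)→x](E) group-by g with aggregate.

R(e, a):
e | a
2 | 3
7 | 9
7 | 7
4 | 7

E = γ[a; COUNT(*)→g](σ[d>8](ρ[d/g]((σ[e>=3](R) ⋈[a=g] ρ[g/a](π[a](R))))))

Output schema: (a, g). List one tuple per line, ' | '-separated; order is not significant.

Per-node cardinality:
  R → 4
  σ[e>=3](R) → 3
  R → 4
  π[a](R) → 4
  ρ[g/a](π[a](R)) → 4
  (σ[e>=3](R) ⋈[a=g] ρ[g/a](π[a](R))) → 5
  ρ[d/g]((σ[e>=3](R) ⋈[a=g] ρ[g/a](π[a](R)))) → 5
  σ[d>8](ρ[d/g]((σ[e>=3](R) ⋈[a=g] ρ[g/a](π[a](R))))) → 1
  γ[a; COUNT(*)→g](σ[d>8](ρ[d/g]((σ[e>=3](R) ⋈[a=g] ρ[g/a](π[a](R)))))) → 1

== RESULT ==
a | g
9 | 1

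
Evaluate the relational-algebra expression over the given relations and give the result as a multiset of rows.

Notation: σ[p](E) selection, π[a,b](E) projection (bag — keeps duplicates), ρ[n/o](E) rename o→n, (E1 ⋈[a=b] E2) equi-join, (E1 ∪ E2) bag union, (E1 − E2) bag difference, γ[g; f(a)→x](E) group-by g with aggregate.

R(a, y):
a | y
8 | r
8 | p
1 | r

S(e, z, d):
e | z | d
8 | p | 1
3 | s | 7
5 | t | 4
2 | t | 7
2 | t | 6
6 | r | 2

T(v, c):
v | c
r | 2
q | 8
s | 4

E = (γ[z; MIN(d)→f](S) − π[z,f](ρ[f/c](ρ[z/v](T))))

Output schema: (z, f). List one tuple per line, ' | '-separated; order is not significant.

Stepwise |·|:
  S → 6
  γ[z; MIN(d)→f](S) → 4
  T → 3
  ρ[z/v](T) → 3
  ρ[f/c](ρ[z/v](T)) → 3
  π[z,f](ρ[f/c](ρ[z/v](T))) → 3
  (γ[z; MIN(d)→f](S) − π[z,f](ρ[f/c](ρ[z/v](T)))) → 3

== RESULT ==
z | f
p | 1
s | 7
t | 4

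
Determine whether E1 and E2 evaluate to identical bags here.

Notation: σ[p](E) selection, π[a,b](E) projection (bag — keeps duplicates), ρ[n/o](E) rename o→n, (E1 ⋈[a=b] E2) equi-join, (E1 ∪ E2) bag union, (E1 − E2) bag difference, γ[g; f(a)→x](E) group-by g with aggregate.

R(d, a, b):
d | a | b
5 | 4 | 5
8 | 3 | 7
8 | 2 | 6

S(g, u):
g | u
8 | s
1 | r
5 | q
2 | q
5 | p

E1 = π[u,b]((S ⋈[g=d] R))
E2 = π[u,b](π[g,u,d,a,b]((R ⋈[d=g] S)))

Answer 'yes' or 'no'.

E1 stepwise |·|:
  S → 5
  R → 3
  (S ⋈[g=d] R) → 4
  π[u,b]((S ⋈[g=d] R)) → 4
E2 stepwise |·|:
  R → 3
  S → 5
  (R ⋈[d=g] S) → 4
  π[g,u,d,a,b]((R ⋈[d=g] S)) → 4
  π[u,b](π[g,u,d,a,b]((R ⋈[d=g] S))) → 4

E1 and E2 produce the same multiset:
u | b
p | 5
q | 5
s | 6
s | 7

yes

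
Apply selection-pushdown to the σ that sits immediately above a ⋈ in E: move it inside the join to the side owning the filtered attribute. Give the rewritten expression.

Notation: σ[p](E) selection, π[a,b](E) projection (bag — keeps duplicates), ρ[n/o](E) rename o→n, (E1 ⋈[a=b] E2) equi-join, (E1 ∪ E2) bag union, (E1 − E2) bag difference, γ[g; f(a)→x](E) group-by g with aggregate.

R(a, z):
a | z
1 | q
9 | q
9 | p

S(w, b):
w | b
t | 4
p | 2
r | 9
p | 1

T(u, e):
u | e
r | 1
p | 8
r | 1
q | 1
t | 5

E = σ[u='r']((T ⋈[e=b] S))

σ filters on u, owned by the left side.
E' = (σ[u='r'](T) ⋈[e=b] S)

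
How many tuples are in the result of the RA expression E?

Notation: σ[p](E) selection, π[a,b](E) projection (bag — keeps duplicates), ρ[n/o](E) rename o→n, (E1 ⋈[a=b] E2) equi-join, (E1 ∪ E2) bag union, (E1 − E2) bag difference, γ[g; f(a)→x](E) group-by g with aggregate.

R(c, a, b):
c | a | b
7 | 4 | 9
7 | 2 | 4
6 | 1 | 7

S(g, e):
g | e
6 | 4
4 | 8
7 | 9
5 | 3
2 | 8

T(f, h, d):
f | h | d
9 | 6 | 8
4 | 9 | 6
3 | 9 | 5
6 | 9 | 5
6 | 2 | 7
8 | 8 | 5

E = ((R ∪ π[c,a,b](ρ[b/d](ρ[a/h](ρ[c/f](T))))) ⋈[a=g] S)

Subexpression sizes:
  R → 3
  T → 6
  ρ[c/f](T) → 6
  ρ[a/h](ρ[c/f](T)) → 6
  ρ[b/d](ρ[a/h](ρ[c/f](T))) → 6
  π[c,a,b](ρ[b/d](ρ[a/h](ρ[c/f](T)))) → 6
  (R ∪ π[c,a,b](ρ[b/d](ρ[a/h](ρ[c/f](T))))) → 9
  S → 5
  ((R ∪ π[c,a,b](ρ[b/d](ρ[a/h](ρ[c/f](T))))) ⋈[a=g] S) → 4

|E| = 4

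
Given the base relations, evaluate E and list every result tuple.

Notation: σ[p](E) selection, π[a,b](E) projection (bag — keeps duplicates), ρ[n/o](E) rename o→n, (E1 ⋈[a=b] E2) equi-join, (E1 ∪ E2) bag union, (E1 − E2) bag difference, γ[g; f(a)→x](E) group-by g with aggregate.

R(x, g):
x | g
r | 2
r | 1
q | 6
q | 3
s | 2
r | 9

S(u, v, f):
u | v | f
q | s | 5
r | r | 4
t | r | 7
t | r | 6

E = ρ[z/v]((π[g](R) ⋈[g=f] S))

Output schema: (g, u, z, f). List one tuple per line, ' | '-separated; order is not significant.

Stepwise |·|:
  R → 6
  π[g](R) → 6
  S → 4
  (π[g](R) ⋈[g=f] S) → 1
  ρ[z/v]((π[g](R) ⋈[g=f] S)) → 1

== RESULT ==
g | u | z | f
6 | t | r | 6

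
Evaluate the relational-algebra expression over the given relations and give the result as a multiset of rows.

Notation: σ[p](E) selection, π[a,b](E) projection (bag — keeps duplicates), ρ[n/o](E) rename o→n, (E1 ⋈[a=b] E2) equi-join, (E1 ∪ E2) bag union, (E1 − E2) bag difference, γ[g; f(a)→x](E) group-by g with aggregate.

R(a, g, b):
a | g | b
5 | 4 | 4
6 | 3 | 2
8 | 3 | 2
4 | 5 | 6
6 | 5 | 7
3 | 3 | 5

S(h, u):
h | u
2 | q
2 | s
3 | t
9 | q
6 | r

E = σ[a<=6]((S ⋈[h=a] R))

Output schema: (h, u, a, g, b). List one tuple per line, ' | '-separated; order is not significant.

Stepwise |·|:
  S → 5
  R → 6
  (S ⋈[h=a] R) → 3
  σ[a<=6]((S ⋈[h=a] R)) → 3

== RESULT ==
h | u | a | g | b
3 | t | 3 | 3 | 5
6 | r | 6 | 3 | 2
6 | r | 6 | 5 | 7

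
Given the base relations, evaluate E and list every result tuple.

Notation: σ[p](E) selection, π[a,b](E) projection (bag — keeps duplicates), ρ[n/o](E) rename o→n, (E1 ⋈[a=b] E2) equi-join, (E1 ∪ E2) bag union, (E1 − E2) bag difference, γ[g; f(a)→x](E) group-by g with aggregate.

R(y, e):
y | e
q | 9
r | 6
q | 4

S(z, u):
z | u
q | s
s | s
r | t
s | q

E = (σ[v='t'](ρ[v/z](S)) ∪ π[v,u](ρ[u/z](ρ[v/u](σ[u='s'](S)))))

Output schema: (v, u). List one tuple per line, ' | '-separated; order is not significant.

Row counts bottom-up:
  S → 4
  ρ[v/z](S) → 4
  σ[v='t'](ρ[v/z](S)) → 0
  S → 4
  σ[u='s'](S) → 2
  ρ[v/u](σ[u='s'](S)) → 2
  ρ[u/z](ρ[v/u](σ[u='s'](S))) → 2
  π[v,u](ρ[u/z](ρ[v/u](σ[u='s'](S)))) → 2
  (σ[v='t'](ρ[v/z](S)) ∪ π[v,u](ρ[u/z](ρ[v/u](σ[u='s'](S))))) → 2

== RESULT ==
v | u
s | q
s | s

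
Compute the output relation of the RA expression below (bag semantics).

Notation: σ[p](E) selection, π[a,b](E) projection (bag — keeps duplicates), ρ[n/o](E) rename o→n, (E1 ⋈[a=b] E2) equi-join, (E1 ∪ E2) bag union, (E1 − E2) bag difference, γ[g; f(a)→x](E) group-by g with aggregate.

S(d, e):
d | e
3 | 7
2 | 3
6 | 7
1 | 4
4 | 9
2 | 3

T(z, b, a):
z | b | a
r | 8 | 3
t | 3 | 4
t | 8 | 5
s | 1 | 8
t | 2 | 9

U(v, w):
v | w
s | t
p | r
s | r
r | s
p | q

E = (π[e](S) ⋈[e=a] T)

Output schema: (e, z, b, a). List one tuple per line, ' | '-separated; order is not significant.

Row counts bottom-up:
  S → 6
  π[e](S) → 6
  T → 5
  (π[e](S) ⋈[e=a] T) → 4

== RESULT ==
e | z | b | a
3 | r | 8 | 3
3 | r | 8 | 3
4 | t | 3 | 4
9 | t | 2 | 9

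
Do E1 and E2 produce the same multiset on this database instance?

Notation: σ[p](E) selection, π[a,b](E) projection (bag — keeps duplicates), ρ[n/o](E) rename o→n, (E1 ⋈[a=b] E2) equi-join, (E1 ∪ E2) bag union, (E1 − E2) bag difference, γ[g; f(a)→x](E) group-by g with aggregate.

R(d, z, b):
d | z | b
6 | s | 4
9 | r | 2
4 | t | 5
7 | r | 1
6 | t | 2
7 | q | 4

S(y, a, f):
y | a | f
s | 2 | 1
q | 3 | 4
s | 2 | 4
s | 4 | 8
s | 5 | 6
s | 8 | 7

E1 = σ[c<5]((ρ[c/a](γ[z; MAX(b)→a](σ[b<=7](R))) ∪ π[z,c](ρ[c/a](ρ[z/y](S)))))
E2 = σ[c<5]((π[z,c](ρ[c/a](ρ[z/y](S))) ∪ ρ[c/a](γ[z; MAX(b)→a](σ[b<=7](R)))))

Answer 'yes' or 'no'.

E1 stepwise |·|:
  R → 6
  σ[b<=7](R) → 6
  γ[z; MAX(b)→a](σ[b<=7](R)) → 4
  ρ[c/a](γ[z; MAX(b)→a](σ[b<=7](R))) → 4
  S → 6
  ρ[z/y](S) → 6
  ρ[c/a](ρ[z/y](S)) → 6
  π[z,c](ρ[c/a](ρ[z/y](S))) → 6
  (ρ[c/a](γ[z; MAX(b)→a](σ[b<=7](R))) ∪ π[z,c](ρ[c/a](ρ[z/y](S)))) → 10
  σ[c<5]((ρ[c/a](γ[z; MAX(b)→a](σ[b<=7](R))) ∪ π[z,c](ρ[c/a](ρ[z/y](S))))) → 7
E2 stepwise |·|:
  S → 6
  ρ[z/y](S) → 6
  ρ[c/a](ρ[z/y](S)) → 6
  π[z,c](ρ[c/a](ρ[z/y](S))) → 6
  R → 6
  σ[b<=7](R) → 6
  γ[z; MAX(b)→a](σ[b<=7](R)) → 4
  ρ[c/a](γ[z; MAX(b)→a](σ[b<=7](R))) → 4
  (π[z,c](ρ[c/a](ρ[z/y](S))) ∪ ρ[c/a](γ[z; MAX(b)→a](σ[b<=7](R)))) → 10
  σ[c<5]((π[z,c](ρ[c/a](ρ[z/y](S))) ∪ ρ[c/a](γ[z; MAX(b)→a](σ[b<=7](R))))) → 7

E1 and E2 produce the same multiset:
z | c
q | 3
q | 4
r | 2
s | 2
s | 2
s | 4
s | 4

yes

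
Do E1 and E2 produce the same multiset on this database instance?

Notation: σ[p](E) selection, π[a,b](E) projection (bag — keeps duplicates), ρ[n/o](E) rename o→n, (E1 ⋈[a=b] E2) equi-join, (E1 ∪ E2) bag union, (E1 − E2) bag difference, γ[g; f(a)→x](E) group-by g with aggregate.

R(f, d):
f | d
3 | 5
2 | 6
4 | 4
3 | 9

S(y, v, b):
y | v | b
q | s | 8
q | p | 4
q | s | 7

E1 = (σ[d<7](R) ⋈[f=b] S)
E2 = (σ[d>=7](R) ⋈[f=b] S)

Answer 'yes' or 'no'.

E1 row counts bottom-up:
  R → 4
  σ[d<7](R) → 3
  S → 3
  (σ[d<7](R) ⋈[f=b] S) → 1
E2 row counts bottom-up:
  R → 4
  σ[d>=7](R) → 1
  S → 3
  (σ[d>=7](R) ⋈[f=b] S) → 0

E1 result:
f | d | y | v | b
4 | 4 | q | p | 4
E2 result:
f | d | y | v | b
(0 rows)
Witness: (4, 4, 'q', 'p', 4) appears 1× in E1 but 0× in E2.

no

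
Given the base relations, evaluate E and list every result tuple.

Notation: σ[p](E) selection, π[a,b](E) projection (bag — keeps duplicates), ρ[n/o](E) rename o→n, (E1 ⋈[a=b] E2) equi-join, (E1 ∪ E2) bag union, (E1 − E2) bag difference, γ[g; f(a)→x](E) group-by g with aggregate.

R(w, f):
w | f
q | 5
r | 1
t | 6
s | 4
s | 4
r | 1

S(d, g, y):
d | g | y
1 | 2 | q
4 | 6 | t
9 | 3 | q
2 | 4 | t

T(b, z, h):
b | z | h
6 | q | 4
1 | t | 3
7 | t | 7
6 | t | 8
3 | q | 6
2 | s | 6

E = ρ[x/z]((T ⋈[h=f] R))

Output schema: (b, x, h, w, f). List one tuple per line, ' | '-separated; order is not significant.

Subexpression sizes:
  T → 6
  R → 6
  (T ⋈[h=f] R) → 4
  ρ[x/z]((T ⋈[h=f] R)) → 4

== RESULT ==
b | x | h | w | f
2 | s | 6 | t | 6
3 | q | 6 | t | 6
6 | q | 4 | s | 4
6 | q | 4 | s | 4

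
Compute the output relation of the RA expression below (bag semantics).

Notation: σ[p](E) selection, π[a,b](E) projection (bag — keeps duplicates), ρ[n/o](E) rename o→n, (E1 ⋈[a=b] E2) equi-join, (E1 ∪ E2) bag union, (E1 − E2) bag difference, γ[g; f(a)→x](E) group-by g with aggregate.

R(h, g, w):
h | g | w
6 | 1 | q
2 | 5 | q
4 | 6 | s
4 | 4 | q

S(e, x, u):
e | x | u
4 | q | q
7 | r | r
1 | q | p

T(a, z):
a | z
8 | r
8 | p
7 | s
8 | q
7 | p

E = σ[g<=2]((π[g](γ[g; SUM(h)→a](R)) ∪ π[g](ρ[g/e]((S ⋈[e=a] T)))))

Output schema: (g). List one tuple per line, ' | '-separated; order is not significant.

Row counts bottom-up:
  R → 4
  γ[g; SUM(h)→a](R) → 4
  π[g](γ[g; SUM(h)→a](R)) → 4
  S → 3
  T → 5
  (S ⋈[e=a] T) → 2
  ρ[g/e]((S ⋈[e=a] T)) → 2
  π[g](ρ[g/e]((S ⋈[e=a] T))) → 2
  (π[g](γ[g; SUM(h)→a](R)) ∪ π[g](ρ[g/e]((S ⋈[e=a] T)))) → 6
  σ[g<=2]((π[g](γ[g; SUM(h)→a](R)) ∪ π[g](ρ[g/e]((S ⋈[e=a] T))))) → 1

== RESULT ==
g
1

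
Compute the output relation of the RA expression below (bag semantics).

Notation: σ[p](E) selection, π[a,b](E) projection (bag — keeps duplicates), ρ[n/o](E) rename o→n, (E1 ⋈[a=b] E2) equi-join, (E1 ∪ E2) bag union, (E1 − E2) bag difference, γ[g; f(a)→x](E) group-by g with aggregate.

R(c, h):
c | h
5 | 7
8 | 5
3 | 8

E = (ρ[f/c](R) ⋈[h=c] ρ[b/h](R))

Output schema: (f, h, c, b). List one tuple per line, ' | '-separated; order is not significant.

Per-node cardinality:
  R → 3
  ρ[f/c](R) → 3
  R → 3
  ρ[b/h](R) → 3
  (ρ[f/c](R) ⋈[h=c] ρ[b/h](R)) → 2

== RESULT ==
f | h | c | b
3 | 8 | 8 | 5
8 | 5 | 5 | 7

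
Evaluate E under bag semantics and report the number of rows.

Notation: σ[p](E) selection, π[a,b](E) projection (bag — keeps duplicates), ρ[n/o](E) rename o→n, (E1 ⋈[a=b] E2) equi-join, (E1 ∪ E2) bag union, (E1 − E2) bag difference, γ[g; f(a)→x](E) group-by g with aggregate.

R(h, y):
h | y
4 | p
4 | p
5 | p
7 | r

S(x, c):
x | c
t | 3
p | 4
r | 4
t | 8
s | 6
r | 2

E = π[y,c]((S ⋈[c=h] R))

Stepwise |·|:
  S → 6
  R → 4
  (S ⋈[c=h] R) → 4
  π[y,c]((S ⋈[c=h] R)) → 4

|E| = 4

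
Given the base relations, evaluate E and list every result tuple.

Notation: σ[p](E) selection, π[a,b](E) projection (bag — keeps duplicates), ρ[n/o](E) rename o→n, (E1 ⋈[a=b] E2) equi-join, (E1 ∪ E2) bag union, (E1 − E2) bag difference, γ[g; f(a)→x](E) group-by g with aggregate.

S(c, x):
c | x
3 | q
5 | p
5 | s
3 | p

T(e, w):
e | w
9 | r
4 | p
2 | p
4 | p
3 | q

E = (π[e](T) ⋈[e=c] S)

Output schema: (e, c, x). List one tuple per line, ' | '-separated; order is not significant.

Row counts bottom-up:
  T → 5
  π[e](T) → 5
  S → 4
  (π[e](T) ⋈[e=c] S) → 2

== RESULT ==
e | c | x
3 | 3 | p
3 | 3 | q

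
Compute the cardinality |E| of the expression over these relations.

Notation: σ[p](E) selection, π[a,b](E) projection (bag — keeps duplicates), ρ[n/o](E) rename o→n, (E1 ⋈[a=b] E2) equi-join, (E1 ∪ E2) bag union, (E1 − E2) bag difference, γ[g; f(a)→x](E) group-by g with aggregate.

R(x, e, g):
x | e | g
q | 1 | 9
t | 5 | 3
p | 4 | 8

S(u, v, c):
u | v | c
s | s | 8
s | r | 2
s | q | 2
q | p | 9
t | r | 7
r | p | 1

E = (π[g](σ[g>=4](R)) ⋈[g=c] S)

Row counts bottom-up:
  R → 3
  σ[g>=4](R) → 2
  π[g](σ[g>=4](R)) → 2
  S → 6
  (π[g](σ[g>=4](R)) ⋈[g=c] S) → 2

|E| = 2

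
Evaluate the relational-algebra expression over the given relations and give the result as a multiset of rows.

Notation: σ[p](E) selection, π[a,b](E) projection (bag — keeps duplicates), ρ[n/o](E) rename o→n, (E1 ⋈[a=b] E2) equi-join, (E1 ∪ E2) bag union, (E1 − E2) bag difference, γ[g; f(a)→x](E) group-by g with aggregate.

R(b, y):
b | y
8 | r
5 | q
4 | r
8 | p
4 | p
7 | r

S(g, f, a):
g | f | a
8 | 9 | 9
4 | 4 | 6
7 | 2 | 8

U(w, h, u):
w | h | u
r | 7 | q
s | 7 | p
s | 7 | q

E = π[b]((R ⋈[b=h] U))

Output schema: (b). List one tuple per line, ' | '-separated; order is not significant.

Stepwise |·|:
  R → 6
  U → 3
  (R ⋈[b=h] U) → 3
  π[b]((R ⋈[b=h] U)) → 3

== RESULT ==
b
7
7
7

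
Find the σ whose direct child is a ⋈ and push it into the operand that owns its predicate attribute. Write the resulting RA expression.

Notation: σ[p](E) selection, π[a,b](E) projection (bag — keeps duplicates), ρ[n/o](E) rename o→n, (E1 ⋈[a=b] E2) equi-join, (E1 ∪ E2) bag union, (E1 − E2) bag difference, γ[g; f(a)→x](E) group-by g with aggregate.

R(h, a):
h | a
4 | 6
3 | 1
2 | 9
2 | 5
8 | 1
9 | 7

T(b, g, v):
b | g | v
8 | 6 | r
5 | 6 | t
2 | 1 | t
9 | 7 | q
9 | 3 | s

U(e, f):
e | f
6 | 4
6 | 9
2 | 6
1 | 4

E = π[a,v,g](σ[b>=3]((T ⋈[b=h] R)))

σ filters on b, owned by the left side.
E' = π[a,v,g]((σ[b>=3](T) ⋈[b=h] R))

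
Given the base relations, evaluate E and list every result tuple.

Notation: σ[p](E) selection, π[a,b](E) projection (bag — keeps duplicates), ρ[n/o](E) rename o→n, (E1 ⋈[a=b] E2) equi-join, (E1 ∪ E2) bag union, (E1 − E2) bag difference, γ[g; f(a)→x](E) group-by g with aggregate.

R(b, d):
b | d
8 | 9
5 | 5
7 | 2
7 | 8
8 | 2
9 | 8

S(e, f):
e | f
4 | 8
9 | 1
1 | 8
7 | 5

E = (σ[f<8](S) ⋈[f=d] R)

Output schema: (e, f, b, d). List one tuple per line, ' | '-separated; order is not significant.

Subexpression sizes:
  S → 4
  σ[f<8](S) → 2
  R → 6
  (σ[f<8](S) ⋈[f=d] R) → 1

== RESULT ==
e | f | b | d
7 | 5 | 5 | 5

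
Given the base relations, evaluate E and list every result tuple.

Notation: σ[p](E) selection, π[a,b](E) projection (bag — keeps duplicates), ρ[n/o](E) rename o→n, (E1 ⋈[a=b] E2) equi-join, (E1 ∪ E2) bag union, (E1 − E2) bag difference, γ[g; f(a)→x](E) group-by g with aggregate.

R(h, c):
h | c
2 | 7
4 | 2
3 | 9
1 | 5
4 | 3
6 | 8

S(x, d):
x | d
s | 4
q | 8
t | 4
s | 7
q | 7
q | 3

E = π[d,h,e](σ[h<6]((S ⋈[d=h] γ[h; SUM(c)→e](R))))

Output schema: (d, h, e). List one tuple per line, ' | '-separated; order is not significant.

Stepwise |·|:
  S → 6
  R → 6
  γ[h; SUM(c)→e](R) → 5
  (S ⋈[d=h] γ[h; SUM(c)→e](R)) → 3
  σ[h<6]((S ⋈[d=h] γ[h; SUM(c)→e](R))) → 3
  π[d,h,e](σ[h<6]((S ⋈[d=h] γ[h; SUM(c)→e](R)))) → 3

== RESULT ==
d | h | e
3 | 3 | 9
4 | 4 | 5
4 | 4 | 5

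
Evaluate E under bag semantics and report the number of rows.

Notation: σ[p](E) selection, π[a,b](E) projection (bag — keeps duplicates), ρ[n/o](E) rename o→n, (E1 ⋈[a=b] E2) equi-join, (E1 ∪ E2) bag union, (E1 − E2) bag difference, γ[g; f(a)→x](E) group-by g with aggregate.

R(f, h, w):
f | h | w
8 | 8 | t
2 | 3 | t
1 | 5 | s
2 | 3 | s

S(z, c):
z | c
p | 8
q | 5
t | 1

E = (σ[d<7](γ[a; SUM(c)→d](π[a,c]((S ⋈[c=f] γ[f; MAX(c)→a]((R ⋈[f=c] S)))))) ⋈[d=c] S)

Per-node cardinality:
  S → 3
  R → 4
  S → 3
  (R ⋈[f=c] S) → 2
  γ[f; MAX(c)→a]((R ⋈[f=c] S)) → 2
  (S ⋈[c=f] γ[f; MAX(c)→a]((R ⋈[f=c] S))) → 2
  π[a,c]((S ⋈[c=f] γ[f; MAX(c)→a]((R ⋈[f=c] S)))) → 2
  γ[a; SUM(c)→d](π[a,c]((S ⋈[c=f] γ[f; MAX(c)→a]((R ⋈[f=c] S))))) → 2
  σ[d<7](γ[a; SUM(c)→d](π[a,c]((S ⋈[c=f] γ[f; MAX(c)→a]((R ⋈[f=c] S)))))) → 1
  S → 3
  (σ[d<7](γ[a; SUM(c)→d](π[a,c]((S ⋈[c=f] γ[f; MAX(c)→a]((R ⋈[f=c] S)))))) ⋈[d=c] S) → 1

|E| = 1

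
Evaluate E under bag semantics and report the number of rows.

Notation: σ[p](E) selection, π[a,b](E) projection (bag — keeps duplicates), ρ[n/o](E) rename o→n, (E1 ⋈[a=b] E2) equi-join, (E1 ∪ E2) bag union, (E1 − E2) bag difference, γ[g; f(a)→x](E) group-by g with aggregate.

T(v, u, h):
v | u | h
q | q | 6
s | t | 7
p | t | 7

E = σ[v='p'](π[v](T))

Subexpression sizes:
  T → 3
  π[v](T) → 3
  σ[v='p'](π[v](T)) → 1

|E| = 1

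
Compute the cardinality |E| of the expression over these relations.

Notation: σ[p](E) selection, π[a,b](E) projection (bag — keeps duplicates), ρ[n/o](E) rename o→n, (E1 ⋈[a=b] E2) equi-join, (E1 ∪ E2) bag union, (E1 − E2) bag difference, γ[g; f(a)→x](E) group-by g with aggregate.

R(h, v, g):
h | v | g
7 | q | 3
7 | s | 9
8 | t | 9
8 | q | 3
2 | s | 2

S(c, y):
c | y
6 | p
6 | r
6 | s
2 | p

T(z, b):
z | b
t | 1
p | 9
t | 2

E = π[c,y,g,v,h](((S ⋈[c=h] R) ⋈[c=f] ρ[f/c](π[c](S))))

Per-node cardinality:
  S → 4
  R → 5
  (S ⋈[c=h] R) → 1
  S → 4
  π[c](S) → 4
  ρ[f/c](π[c](S)) → 4
  ((S ⋈[c=h] R) ⋈[c=f] ρ[f/c](π[c](S))) → 1
  π[c,y,g,v,h](((S ⋈[c=h] R) ⋈[c=f] ρ[f/c](π[c](S)))) → 1

|E| = 1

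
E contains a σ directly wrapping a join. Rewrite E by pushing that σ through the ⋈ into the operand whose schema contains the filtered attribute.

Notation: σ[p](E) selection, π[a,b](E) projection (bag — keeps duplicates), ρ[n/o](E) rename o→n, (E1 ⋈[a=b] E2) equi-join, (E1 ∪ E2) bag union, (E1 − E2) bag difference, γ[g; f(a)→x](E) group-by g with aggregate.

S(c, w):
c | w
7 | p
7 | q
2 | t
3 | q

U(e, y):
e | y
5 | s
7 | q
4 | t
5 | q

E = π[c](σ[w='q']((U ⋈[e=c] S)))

σ filters on w, owned by the right side.
E' = π[c]((U ⋈[e=c] σ[w='q'](S)))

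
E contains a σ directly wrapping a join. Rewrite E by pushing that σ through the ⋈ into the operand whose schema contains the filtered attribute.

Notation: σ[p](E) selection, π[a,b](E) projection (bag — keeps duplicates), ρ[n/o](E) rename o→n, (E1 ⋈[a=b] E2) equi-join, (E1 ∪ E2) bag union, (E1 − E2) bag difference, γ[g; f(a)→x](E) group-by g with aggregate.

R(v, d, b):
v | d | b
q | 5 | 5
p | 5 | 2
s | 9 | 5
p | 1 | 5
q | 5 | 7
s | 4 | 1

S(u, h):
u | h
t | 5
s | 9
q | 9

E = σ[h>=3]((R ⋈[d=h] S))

σ filters on h, owned by the right side.
E' = (R ⋈[d=h] σ[h>=3](S))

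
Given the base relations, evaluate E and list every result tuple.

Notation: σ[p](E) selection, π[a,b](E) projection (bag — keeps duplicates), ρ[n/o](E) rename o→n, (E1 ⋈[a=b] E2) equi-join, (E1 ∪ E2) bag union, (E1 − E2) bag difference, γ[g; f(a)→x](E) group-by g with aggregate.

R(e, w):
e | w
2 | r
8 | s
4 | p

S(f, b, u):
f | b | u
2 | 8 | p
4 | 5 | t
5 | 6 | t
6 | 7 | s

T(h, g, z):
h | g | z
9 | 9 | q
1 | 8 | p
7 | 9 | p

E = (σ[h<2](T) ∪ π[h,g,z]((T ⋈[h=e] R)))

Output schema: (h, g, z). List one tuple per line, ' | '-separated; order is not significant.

Stepwise |·|:
  T → 3
  σ[h<2](T) → 1
  T → 3
  R → 3
  (T ⋈[h=e] R) → 0
  π[h,g,z]((T ⋈[h=e] R)) → 0
  (σ[h<2](T) ∪ π[h,g,z]((T ⋈[h=e] R))) → 1

== RESULT ==
h | g | z
1 | 8 | p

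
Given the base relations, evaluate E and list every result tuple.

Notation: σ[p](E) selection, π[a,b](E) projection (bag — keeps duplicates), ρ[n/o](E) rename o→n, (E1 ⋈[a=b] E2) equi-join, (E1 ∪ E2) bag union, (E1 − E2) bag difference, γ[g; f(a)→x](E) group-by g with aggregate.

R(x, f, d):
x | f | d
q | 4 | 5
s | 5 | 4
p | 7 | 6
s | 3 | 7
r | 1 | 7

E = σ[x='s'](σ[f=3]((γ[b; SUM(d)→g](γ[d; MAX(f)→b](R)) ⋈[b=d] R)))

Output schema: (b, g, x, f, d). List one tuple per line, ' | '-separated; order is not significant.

Subexpression sizes:
  R → 5
  γ[d; MAX(f)→b](R) → 4
  γ[b; SUM(d)→g](γ[d; MAX(f)→b](R)) → 4
  R → 5
  (γ[b; SUM(d)→g](γ[d; MAX(f)→b](R)) ⋈[b=d] R) → 4
  σ[f=3]((γ[b; SUM(d)→g](γ[d; MAX(f)→b](R)) ⋈[b=d] R)) → 1
  σ[x='s'](σ[f=3]((γ[b; SUM(d)→g](γ[d; MAX(f)→b](R)) ⋈[b=d] R))) → 1

== RESULT ==
b | g | x | f | d
7 | 6 | s | 3 | 7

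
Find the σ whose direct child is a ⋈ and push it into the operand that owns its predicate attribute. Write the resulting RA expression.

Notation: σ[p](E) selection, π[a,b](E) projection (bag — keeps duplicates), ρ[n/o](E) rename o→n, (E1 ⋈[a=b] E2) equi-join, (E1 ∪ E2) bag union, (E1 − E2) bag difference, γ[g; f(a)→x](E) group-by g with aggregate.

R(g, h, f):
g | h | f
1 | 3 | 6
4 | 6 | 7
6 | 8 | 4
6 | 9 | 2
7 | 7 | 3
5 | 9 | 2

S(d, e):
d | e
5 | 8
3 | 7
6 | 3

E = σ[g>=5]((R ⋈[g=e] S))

σ filters on g, owned by the left side.
E' = (σ[g>=5](R) ⋈[g=e] S)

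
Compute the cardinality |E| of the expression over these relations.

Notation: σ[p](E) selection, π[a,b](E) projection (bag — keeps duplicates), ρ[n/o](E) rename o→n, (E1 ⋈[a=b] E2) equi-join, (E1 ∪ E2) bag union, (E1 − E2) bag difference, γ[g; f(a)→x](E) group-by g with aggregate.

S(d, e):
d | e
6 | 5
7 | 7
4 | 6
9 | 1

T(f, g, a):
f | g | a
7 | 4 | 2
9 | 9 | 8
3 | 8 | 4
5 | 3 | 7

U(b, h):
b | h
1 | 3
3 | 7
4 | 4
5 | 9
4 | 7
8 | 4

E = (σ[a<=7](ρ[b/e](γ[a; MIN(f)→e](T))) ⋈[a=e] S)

Row counts bottom-up:
  T → 4
  γ[a; MIN(f)→e](T) → 4
  ρ[b/e](γ[a; MIN(f)→e](T)) → 4
  σ[a<=7](ρ[b/e](γ[a; MIN(f)→e](T))) → 3
  S → 4
  (σ[a<=7](ρ[b/e](γ[a; MIN(f)→e](T))) ⋈[a=e] S) → 1

|E| = 1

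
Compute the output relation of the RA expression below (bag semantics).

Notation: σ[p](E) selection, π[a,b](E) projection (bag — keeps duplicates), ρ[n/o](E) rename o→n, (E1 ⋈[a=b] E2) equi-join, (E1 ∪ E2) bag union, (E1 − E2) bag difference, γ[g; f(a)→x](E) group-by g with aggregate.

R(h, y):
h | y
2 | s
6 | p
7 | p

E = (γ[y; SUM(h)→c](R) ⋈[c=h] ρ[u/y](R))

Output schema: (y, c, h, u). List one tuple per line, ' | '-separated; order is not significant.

Stepwise |·|:
  R → 3
  γ[y; SUM(h)→c](R) → 2
  R → 3
  ρ[u/y](R) → 3
  (γ[y; SUM(h)→c](R) ⋈[c=h] ρ[u/y](R)) → 1

== RESULT ==
y | c | h | u
s | 2 | 2 | s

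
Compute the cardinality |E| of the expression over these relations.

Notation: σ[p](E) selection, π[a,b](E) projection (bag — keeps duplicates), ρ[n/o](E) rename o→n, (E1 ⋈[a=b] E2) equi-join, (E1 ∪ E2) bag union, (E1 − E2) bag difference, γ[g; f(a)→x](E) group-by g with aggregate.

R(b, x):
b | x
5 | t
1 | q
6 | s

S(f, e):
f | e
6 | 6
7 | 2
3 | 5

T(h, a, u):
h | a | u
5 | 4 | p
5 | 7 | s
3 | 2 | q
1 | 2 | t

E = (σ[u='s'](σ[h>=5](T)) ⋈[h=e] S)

Stepwise |·|:
  T → 4
  σ[h>=5](T) → 2
  σ[u='s'](σ[h>=5](T)) → 1
  S → 3
  (σ[u='s'](σ[h>=5](T)) ⋈[h=e] S) → 1

|E| = 1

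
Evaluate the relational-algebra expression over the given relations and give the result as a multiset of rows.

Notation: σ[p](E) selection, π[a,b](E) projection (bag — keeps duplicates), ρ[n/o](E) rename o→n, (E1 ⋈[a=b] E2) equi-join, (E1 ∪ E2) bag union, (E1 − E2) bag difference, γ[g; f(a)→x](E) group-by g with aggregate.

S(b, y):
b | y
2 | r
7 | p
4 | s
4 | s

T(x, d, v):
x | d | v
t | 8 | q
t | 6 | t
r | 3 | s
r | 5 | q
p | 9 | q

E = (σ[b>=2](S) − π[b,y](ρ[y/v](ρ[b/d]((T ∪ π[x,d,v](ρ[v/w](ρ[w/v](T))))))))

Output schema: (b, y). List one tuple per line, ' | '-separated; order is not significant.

Stepwise |·|:
  S → 4
  σ[b>=2](S) → 4
  T → 5
  T → 5
  ρ[w/v](T) → 5
  ρ[v/w](ρ[w/v](T)) → 5
  π[x,d,v](ρ[v/w](ρ[w/v](T))) → 5
  (T ∪ π[x,d,v](ρ[v/w](ρ[w/v](T)))) → 10
  ρ[b/d]((T ∪ π[x,d,v](ρ[v/w](ρ[w/v](T))))) → 10
  ρ[y/v](ρ[b/d]((T ∪ π[x,d,v](ρ[v/w](ρ[w/v](T)))))) → 10
  π[b,y](ρ[y/v](ρ[b/d]((T ∪ π[x,d,v](ρ[v/w](ρ[w/v](T))))))) → 10
  (σ[b>=2](S) − π[b,y](ρ[y/v](ρ[b/d]((T ∪ π[x,d,v](ρ[v/w](ρ[w/v](T)))))))) → 4

== RESULT ==
b | y
2 | r
4 | s
4 | s
7 | p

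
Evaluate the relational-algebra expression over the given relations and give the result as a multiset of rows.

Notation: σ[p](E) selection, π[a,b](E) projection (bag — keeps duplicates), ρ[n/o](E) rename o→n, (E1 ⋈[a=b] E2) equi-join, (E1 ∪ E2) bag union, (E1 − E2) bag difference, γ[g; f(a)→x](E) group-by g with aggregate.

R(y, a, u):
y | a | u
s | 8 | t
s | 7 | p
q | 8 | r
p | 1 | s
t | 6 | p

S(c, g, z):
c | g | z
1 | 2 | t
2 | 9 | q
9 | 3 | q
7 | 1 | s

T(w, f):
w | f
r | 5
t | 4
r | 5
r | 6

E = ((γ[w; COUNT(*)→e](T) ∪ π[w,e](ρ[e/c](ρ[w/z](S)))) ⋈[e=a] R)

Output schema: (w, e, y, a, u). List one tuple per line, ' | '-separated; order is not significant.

Stepwise |·|:
  T → 4
  γ[w; COUNT(*)→e](T) → 2
  S → 4
  ρ[w/z](S) → 4
  ρ[e/c](ρ[w/z](S)) → 4
  π[w,e](ρ[e/c](ρ[w/z](S))) → 4
  (γ[w; COUNT(*)→e](T) ∪ π[w,e](ρ[e/c](ρ[w/z](S)))) → 6
  R → 5
  ((γ[w; COUNT(*)→e](T) ∪ π[w,e](ρ[e/c](ρ[w/z](S)))) ⋈[e=a] R) → 3

== RESULT ==
w | e | y | a | u
s | 7 | s | 7 | p
t | 1 | p | 1 | s
t | 1 | p | 1 | s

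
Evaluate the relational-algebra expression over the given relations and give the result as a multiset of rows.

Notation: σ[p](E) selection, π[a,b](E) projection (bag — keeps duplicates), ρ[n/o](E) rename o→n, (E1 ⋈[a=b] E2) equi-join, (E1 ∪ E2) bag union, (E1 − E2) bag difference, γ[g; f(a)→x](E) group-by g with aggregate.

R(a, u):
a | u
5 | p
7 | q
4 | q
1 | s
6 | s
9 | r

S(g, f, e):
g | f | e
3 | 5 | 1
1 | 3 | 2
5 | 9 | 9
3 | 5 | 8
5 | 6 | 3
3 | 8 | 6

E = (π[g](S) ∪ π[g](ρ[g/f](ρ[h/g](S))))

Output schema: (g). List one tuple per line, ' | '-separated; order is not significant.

Row counts bottom-up:
  S → 6
  π[g](S) → 6
  S → 6
  ρ[h/g](S) → 6
  ρ[g/f](ρ[h/g](S)) → 6
  π[g](ρ[g/f](ρ[h/g](S))) → 6
  (π[g](S) ∪ π[g](ρ[g/f](ρ[h/g](S)))) → 12

== RESULT ==
g
1
3
3
3
3
5
5
5
5
6
8
9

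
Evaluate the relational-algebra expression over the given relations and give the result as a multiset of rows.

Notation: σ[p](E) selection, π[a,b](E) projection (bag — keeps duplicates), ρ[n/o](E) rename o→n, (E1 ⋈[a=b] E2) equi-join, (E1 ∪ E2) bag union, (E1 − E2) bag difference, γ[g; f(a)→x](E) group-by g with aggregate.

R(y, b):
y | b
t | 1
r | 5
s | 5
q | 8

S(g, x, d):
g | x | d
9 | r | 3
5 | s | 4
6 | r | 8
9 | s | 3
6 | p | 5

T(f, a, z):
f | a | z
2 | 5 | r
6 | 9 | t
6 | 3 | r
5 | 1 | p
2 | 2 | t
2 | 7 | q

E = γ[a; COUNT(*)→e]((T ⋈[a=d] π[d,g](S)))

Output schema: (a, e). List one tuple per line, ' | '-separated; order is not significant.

Row counts bottom-up:
  T → 6
  S → 5
  π[d,g](S) → 5
  (T ⋈[a=d] π[d,g](S)) → 3
  γ[a; COUNT(*)→e]((T ⋈[a=d] π[d,g](S))) → 2

== RESULT ==
a | e
3 | 2
5 | 1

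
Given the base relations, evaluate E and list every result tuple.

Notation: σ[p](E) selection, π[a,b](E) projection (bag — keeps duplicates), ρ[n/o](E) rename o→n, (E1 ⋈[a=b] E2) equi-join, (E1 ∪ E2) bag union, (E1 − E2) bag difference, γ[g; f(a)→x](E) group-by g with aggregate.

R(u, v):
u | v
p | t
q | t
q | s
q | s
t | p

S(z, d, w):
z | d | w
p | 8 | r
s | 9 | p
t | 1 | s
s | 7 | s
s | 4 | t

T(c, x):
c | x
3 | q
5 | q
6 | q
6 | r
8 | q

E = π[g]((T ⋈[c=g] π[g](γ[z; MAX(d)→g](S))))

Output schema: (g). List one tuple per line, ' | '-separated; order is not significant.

Per-node cardinality:
  T → 5
  S → 5
  γ[z; MAX(d)→g](S) → 3
  π[g](γ[z; MAX(d)→g](S)) → 3
  (T ⋈[c=g] π[g](γ[z; MAX(d)→g](S))) → 1
  π[g]((T ⋈[c=g] π[g](γ[z; MAX(d)→g](S)))) → 1

== RESULT ==
g
8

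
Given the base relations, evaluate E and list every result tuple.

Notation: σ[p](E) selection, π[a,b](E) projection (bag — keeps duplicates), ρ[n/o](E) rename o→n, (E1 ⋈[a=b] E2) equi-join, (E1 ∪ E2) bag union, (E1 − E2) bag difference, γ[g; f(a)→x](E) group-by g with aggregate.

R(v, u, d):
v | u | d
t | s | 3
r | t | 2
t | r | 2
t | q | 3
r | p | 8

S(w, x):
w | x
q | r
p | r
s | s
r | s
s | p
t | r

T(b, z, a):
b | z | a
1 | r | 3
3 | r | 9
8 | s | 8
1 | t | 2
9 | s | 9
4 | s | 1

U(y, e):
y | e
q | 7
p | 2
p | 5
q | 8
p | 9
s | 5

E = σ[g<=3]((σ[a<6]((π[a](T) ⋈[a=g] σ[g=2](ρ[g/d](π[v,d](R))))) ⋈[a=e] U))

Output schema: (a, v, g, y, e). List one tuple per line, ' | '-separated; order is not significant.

Row counts bottom-up:
  T → 6
  π[a](T) → 6
  R → 5
  π[v,d](R) → 5
  ρ[g/d](π[v,d](R)) → 5
  σ[g=2](ρ[g/d](π[v,d](R))) → 2
  (π[a](T) ⋈[a=g] σ[g=2](ρ[g/d](π[v,d](R)))) → 2
  σ[a<6]((π[a](T) ⋈[a=g] σ[g=2](ρ[g/d](π[v,d](R))))) → 2
  U → 6
  (σ[a<6]((π[a](T) ⋈[a=g] σ[g=2](ρ[g/d](π[v,d](R))))) ⋈[a=e] U) → 2
  σ[g<=3]((σ[a<6]((π[a](T) ⋈[a=g] σ[g=2](ρ[g/d](π[v,d](R))))) ⋈[a=e] U)) → 2

== RESULT ==
a | v | g | y | e
2 | r | 2 | p | 2
2 | t | 2 | p | 2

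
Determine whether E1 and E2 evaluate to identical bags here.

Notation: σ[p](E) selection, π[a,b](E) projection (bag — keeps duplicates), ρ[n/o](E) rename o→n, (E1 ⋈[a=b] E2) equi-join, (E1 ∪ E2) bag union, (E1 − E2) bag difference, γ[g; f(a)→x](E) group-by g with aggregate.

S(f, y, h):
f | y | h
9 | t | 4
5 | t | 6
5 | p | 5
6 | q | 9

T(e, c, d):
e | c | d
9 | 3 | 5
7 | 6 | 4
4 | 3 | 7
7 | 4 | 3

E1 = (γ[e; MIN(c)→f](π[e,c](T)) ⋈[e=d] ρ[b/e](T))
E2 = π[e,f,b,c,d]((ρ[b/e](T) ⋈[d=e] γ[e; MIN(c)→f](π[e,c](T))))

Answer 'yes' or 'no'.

E1 stepwise |·|:
  T → 4
  π[e,c](T) → 4
  γ[e; MIN(c)→f](π[e,c](T)) → 3
  T → 4
  ρ[b/e](T) → 4
  (γ[e; MIN(c)→f](π[e,c](T)) ⋈[e=d] ρ[b/e](T)) → 2
E2 stepwise |·|:
  T → 4
  ρ[b/e](T) → 4
  T → 4
  π[e,c](T) → 4
  γ[e; MIN(c)→f](π[e,c](T)) → 3
  (ρ[b/e](T) ⋈[d=e] γ[e; MIN(c)→f](π[e,c](T))) → 2
  π[e,f,b,c,d]((ρ[b/e](T) ⋈[d=e] γ[e; MIN(c)→f](π[e,c](T)))) → 2

E1 and E2 produce the same multiset:
e | f | b | c | d
4 | 3 | 7 | 6 | 4
7 | 4 | 4 | 3 | 7

yes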